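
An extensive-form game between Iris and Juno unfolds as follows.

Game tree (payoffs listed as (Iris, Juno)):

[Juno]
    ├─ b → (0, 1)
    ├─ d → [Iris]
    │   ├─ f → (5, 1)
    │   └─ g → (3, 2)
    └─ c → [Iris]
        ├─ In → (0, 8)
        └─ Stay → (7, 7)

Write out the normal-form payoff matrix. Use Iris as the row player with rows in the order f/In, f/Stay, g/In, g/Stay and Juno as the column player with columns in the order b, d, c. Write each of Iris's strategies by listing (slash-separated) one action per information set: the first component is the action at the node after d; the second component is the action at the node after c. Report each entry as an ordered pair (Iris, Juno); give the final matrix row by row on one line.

f/In: (0,1) (5,1) (0,8) | f/Stay: (0,1) (5,1) (7,7) | g/In: (0,1) (3,2) (0,8) | g/Stay: (0,1) (3,2) (7,7)

              b        d        c
  f/In    (0,1)    (5,1)    (0,8)
f/Stay    (0,1)    (5,1)    (7,7)
  g/In    (0,1)    (3,2)    (0,8)
g/Stay    (0,1)    (3,2)    (7,7)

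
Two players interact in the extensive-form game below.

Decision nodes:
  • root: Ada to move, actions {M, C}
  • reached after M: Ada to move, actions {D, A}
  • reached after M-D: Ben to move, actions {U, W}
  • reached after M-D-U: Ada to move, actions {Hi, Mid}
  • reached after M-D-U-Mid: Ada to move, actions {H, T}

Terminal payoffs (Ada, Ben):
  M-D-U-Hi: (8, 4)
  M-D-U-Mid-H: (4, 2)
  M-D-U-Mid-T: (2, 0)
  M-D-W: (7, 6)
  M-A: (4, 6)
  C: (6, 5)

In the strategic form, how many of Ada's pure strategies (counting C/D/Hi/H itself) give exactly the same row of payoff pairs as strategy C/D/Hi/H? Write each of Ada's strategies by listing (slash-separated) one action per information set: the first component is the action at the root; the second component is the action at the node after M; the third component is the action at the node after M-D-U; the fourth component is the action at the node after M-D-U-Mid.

Row for C/D/Hi/H (columns U, W): (6,5) (6,5).
Under C/D/Hi/H, Ada's choice at the node after M and at the node after M-D-U and at the node after M-D-U-Mid can never be reached regardless of what Ben does, so varying those choices leaves every outcome unchanged.
Holding the reachable choices fixed and varying the unreachable ones freely already gives 2 × 2 × 2 = 8 equivalent strategies.
No other strategy reproduces this row, so those 8 are the full class: C/D/Hi/H, C/D/Hi/T, C/D/Mid/H, C/D/Mid/T, C/A/Hi/H, C/A/Hi/T, C/A/Mid/H, C/A/Mid/T.

8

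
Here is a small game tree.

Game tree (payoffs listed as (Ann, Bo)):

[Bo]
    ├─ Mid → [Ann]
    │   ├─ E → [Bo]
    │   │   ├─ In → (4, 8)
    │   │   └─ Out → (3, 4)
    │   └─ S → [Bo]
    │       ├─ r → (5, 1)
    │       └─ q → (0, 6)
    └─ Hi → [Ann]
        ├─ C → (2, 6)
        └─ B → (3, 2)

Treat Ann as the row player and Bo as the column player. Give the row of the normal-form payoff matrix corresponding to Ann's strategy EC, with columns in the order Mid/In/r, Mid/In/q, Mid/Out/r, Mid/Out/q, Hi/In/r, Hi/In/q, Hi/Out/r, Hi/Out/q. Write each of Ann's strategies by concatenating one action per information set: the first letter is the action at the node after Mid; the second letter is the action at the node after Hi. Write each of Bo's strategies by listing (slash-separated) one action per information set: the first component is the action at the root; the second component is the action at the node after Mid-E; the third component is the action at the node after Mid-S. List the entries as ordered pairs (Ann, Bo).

vs Mid/In/r: Bo plays Mid → Ann plays E at [Mid] → Bo plays In at [Mid-E] → (4, 8)
vs Mid/In/q: Bo plays Mid → Ann plays E at [Mid] → Bo plays In at [Mid-E] → (4, 8)
vs Mid/Out/r: Bo plays Mid → Ann plays E at [Mid] → Bo plays Out at [Mid-E] → (3, 4)
vs Mid/Out/q: Bo plays Mid → Ann plays E at [Mid] → Bo plays Out at [Mid-E] → (3, 4)
vs Hi/In/r: Bo plays Hi → Ann plays C at [Hi] → (2, 6)
vs Hi/In/q: Bo plays Hi → Ann plays C at [Hi] → (2, 6)
vs Hi/Out/r: Bo plays Hi → Ann plays C at [Hi] → (2, 6)
vs Hi/Out/q: Bo plays Hi → Ann plays C at [Hi] → (2, 6)

(4,8) (4,8) (3,4) (3,4) (2,6) (2,6) (2,6) (2,6)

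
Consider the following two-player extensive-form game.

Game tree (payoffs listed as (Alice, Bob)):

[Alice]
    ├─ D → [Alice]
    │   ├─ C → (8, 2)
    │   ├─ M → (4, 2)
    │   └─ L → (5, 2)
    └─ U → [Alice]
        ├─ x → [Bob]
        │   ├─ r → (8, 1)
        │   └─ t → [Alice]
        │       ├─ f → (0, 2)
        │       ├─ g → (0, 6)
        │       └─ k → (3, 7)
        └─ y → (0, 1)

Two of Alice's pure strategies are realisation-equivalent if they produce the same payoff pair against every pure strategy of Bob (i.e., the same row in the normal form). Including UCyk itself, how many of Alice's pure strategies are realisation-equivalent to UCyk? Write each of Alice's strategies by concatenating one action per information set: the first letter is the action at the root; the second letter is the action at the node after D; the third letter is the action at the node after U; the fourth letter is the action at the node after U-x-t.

Row for UCyk (columns r, t): (0,1) (0,1).
Under UCyk, Alice's choice at the node after D and at the node after U-x-t can never be reached regardless of what Bob does, so varying those choices leaves every outcome unchanged.
Holding the reachable choices fixed and varying the unreachable ones freely already gives 3 × 3 = 9 equivalent strategies.
No other strategy reproduces this row, so those 9 are the full class: UCyf, UCyg, UCyk, UMyf, UMyg, UMyk, ULyf, ULyg, ULyk.

9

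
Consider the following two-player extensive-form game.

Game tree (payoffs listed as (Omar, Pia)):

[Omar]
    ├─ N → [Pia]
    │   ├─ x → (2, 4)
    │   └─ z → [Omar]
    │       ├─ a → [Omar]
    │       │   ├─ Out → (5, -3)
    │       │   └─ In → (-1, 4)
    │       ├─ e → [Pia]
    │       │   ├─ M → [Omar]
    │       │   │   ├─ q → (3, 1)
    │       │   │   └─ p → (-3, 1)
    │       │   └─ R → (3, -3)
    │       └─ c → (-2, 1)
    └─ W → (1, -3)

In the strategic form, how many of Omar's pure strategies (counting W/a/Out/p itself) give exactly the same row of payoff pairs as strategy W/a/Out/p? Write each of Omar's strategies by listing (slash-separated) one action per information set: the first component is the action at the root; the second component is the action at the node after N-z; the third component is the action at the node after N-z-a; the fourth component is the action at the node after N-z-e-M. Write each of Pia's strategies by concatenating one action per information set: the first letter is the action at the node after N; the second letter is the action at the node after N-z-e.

12

Row for W/a/Out/p (columns xM, xR, zM, zR): (1,-3) (1,-3) (1,-3) (1,-3).
Under W/a/Out/p, Omar's choice at the node after N-z and at the node after N-z-a and at the node after N-z-e-M can never be reached regardless of what Pia does, so varying those choices leaves every outcome unchanged.
Holding the reachable choices fixed and varying the unreachable ones freely already gives 3 × 2 × 2 = 12 equivalent strategies.
No other strategy reproduces this row, so those 12 are the full class: W/a/Out/q, W/a/Out/p, W/a/In/q, W/a/In/p, W/e/Out/q, W/e/Out/p, W/e/In/q, W/e/In/p, W/c/Out/q, W/c/Out/p, W/c/In/q, W/c/In/p.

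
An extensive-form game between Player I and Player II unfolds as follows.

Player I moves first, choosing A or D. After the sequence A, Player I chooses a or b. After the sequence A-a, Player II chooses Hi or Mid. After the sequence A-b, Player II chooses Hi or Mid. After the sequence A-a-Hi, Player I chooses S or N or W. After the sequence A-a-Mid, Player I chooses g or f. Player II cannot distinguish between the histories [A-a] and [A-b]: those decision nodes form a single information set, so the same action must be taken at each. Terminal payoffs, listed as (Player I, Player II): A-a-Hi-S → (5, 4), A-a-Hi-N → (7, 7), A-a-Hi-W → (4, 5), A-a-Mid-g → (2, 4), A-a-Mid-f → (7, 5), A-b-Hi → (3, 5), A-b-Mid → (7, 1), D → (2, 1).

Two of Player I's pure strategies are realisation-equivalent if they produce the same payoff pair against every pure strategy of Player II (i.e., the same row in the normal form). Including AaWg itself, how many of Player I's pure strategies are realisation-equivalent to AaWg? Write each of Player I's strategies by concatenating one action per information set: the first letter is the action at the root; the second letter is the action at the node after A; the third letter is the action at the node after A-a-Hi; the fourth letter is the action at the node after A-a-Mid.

Row for AaWg (columns Hi, Mid): (4,5) (2,4).
Every one of Player I's information sets is on the play path for some reply by Player II when Player I follows AaWg.
Changing the action at any of them therefore changes at least one column, so only AaWg itself gives this row.

1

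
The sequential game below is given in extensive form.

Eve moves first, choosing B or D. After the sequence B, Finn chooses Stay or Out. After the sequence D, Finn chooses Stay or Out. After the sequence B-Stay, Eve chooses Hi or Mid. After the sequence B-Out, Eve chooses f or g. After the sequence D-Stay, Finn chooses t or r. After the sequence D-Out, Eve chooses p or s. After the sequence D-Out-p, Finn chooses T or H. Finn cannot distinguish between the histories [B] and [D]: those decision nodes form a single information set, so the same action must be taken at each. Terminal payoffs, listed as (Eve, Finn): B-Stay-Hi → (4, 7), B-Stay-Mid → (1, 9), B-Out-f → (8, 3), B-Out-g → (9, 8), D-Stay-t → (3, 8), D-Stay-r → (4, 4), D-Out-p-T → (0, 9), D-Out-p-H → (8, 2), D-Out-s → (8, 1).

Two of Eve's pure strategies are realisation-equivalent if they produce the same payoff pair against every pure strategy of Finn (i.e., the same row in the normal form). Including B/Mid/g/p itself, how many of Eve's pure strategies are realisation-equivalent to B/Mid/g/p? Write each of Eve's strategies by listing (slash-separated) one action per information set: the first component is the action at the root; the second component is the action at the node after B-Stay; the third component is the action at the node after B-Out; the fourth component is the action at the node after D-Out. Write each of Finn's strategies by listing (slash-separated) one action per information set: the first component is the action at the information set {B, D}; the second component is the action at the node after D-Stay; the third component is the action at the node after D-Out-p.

Row for B/Mid/g/p (columns Stay/t/T, Stay/t/H, Stay/r/T, Stay/r/H, Out/t/T, Out/t/H, Out/r/T, Out/r/H): (1,9) (1,9) (1,9) (1,9) (9,8) (9,8) (9,8) (9,8).
Under B/Mid/g/p, Eve's choice at the node after D-Out can never be reached regardless of what Finn does, so varying those choices leaves every outcome unchanged.
Holding the reachable choices fixed and varying the unreachable one freely already gives 2 equivalent strategies.
No other strategy reproduces this row, so those 2 are the full class: B/Mid/g/p, B/Mid/g/s.

2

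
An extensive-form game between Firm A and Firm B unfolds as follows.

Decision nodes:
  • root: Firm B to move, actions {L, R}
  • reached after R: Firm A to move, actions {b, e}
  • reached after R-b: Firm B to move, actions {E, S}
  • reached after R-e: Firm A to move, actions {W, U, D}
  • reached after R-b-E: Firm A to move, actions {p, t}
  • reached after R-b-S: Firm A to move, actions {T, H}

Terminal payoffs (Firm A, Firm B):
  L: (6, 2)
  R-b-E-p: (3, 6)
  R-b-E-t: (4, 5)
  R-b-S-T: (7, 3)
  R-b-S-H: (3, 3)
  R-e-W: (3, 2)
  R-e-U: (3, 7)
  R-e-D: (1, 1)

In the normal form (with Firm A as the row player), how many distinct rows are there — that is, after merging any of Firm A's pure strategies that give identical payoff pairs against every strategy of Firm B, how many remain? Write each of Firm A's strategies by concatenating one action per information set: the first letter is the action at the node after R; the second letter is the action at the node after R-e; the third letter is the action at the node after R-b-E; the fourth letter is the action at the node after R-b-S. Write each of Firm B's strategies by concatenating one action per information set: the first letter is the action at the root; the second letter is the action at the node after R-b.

Firm A has 24 pure strategies: bWpT, bWpH, bWtT, bWtH, bUpT, bUpH, bUtT, bUtH, bDpT, bDpH, bDtT, bDtH, eWpT, eWpH, eWtT, eWtH, eUpT, eUpH, eUtT, eUtH, eDpT, eDpH, eDtT, eDtH. Columns: LE, LS, RE, RS.
{bWpT, bUpT, bDpT} → row (6,2) (6,2) (3,6) (7,3)
{bWpH, bUpH, bDpH} → row (6,2) (6,2) (3,6) (3,3)
{bWtT, bUtT, bDtT} → row (6,2) (6,2) (4,5) (7,3)
{bWtH, bUtH, bDtH} → row (6,2) (6,2) (4,5) (3,3)
{eWpT, eWpH, eWtT, eWtH} → row (6,2) (6,2) (3,2) (3,2)
{eUpT, eUpH, eUtT, eUtH} → row (6,2) (6,2) (3,7) (3,7)
{eDpT, eDpH, eDtT, eDtH} → row (6,2) (6,2) (1,1) (1,1)
That's 7 distinct rows out of 24 strategies.

7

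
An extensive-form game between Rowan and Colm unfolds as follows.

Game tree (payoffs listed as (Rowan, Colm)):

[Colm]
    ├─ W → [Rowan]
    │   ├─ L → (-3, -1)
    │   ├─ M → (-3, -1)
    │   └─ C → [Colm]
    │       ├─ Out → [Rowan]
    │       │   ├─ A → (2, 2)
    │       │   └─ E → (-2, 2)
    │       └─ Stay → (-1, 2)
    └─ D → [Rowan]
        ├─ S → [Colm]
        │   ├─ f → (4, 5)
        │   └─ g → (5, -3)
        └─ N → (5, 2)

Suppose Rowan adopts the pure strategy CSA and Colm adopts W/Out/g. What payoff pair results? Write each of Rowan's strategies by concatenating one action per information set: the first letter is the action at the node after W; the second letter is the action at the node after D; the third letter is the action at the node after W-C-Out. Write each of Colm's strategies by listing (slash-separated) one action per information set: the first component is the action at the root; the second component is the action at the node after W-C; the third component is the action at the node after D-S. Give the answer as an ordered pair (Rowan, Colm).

Trace the play path from the root:
  Colm plays W
  Rowan plays C at [W]
  Colm plays Out at [W-C]
  Rowan plays A at [W-C-Out]
→ terminal payoff (2, 2).
(Rowan's choice at the node after D is never reached on this path, so it doesn't affect the outcome.)

(2, 2)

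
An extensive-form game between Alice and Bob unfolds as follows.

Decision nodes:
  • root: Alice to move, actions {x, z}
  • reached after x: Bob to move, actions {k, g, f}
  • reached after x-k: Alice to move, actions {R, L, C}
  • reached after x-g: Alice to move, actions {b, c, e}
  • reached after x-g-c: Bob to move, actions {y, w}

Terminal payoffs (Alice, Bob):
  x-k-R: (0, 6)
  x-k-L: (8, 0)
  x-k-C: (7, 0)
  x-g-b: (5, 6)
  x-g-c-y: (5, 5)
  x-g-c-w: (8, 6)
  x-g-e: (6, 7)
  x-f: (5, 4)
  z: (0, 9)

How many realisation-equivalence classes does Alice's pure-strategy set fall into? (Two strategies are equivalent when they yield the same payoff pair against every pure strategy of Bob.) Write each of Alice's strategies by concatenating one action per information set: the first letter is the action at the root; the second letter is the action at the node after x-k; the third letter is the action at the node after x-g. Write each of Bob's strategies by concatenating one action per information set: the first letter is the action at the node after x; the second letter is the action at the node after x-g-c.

Alice has 18 pure strategies: xRb, xRc, xRe, xLb, xLc, xLe, xCb, xCc, xCe, zRb, zRc, zRe, zLb, zLc, zLe, zCb, zCc, zCe. Columns: ky, kw, gy, gw, fy, fw.
{xRb} → row (0,6) (0,6) (5,6) (5,6) (5,4) (5,4)
{xRc} → row (0,6) (0,6) (5,5) (8,6) (5,4) (5,4)
{xRe} → row (0,6) (0,6) (6,7) (6,7) (5,4) (5,4)
{xLb} → row (8,0) (8,0) (5,6) (5,6) (5,4) (5,4)
{xLc} → row (8,0) (8,0) (5,5) (8,6) (5,4) (5,4)
{xLe} → row (8,0) (8,0) (6,7) (6,7) (5,4) (5,4)
{xCb} → row (7,0) (7,0) (5,6) (5,6) (5,4) (5,4)
{xCc} → row (7,0) (7,0) (5,5) (8,6) (5,4) (5,4)
{xCe} → row (7,0) (7,0) (6,7) (6,7) (5,4) (5,4)
{zRb, zRc, zRe, zLb, zLc, zLe, zCb, zCc, zCe} → row (0,9) (0,9) (0,9) (0,9) (0,9) (0,9)
That's 10 distinct rows out of 18 strategies.

10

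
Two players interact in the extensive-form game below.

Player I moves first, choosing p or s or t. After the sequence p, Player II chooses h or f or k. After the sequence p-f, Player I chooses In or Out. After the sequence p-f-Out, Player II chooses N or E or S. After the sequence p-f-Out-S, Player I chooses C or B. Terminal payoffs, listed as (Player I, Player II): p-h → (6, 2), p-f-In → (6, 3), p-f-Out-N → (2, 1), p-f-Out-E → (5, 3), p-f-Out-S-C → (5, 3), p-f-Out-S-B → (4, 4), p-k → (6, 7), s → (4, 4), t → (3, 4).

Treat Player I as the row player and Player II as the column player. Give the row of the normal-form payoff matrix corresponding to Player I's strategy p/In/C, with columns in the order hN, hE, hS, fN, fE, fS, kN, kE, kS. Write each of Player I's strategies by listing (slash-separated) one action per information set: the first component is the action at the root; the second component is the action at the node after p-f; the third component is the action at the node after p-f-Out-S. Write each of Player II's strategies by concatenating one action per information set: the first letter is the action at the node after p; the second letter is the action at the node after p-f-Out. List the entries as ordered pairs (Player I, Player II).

vs hN: Player I plays p → Player II plays h at [p] → (6, 2)
vs hE: Player I plays p → Player II plays h at [p] → (6, 2)
vs hS: Player I plays p → Player II plays h at [p] → (6, 2)
vs fN: Player I plays p → Player II plays f at [p] → Player I plays In at [p-f] → (6, 3)
vs fE: Player I plays p → Player II plays f at [p] → Player I plays In at [p-f] → (6, 3)
vs fS: Player I plays p → Player II plays f at [p] → Player I plays In at [p-f] → (6, 3)
vs kN: Player I plays p → Player II plays k at [p] → (6, 7)
vs kE: Player I plays p → Player II plays k at [p] → (6, 7)
vs kS: Player I plays p → Player II plays k at [p] → (6, 7)

(6,2) (6,2) (6,2) (6,3) (6,3) (6,3) (6,7) (6,7) (6,7)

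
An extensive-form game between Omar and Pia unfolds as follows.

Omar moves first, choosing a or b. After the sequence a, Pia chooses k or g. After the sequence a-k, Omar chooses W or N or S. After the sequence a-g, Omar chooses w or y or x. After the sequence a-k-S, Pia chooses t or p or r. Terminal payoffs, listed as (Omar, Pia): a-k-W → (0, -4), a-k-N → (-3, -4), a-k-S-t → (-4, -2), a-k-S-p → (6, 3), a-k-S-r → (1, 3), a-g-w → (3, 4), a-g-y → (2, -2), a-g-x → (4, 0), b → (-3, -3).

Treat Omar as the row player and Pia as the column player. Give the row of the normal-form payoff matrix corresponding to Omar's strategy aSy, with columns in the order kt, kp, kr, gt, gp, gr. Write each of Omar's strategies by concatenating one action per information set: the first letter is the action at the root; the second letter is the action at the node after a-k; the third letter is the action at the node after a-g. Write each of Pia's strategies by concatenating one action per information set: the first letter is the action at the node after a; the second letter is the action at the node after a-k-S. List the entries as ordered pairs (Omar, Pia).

vs kt: Omar plays a → Pia plays k at [a] → Omar plays S at [a-k] → Pia plays t at [a-k-S] → (-4, -2)
vs kp: Omar plays a → Pia plays k at [a] → Omar plays S at [a-k] → Pia plays p at [a-k-S] → (6, 3)
vs kr: Omar plays a → Pia plays k at [a] → Omar plays S at [a-k] → Pia plays r at [a-k-S] → (1, 3)
vs gt: Omar plays a → Pia plays g at [a] → Omar plays y at [a-g] → (2, -2)
vs gp: Omar plays a → Pia plays g at [a] → Omar plays y at [a-g] → (2, -2)
vs gr: Omar plays a → Pia plays g at [a] → Omar plays y at [a-g] → (2, -2)

(-4,-2) (6,3) (1,3) (2,-2) (2,-2) (2,-2)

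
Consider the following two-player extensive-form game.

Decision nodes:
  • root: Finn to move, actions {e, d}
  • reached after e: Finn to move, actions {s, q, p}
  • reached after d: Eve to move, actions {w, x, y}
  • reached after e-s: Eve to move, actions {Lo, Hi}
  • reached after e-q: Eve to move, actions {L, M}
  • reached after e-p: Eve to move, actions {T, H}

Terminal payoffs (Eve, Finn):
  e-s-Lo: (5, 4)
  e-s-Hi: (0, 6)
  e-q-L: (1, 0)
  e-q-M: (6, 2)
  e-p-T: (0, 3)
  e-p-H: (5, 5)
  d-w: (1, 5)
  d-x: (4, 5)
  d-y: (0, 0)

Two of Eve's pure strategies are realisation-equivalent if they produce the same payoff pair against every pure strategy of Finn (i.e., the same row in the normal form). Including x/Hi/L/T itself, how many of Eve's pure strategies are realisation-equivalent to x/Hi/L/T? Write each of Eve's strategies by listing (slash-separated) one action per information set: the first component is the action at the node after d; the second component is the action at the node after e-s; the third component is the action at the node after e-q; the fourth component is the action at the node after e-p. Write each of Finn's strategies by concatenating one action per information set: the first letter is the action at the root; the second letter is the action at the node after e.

Row for x/Hi/L/T (columns es, eq, ep, ds, dq, dp): (0,6) (1,0) (0,3) (4,5) (4,5) (4,5).
Every one of Eve's information sets is on the play path for some reply by Finn when Eve follows x/Hi/L/T.
Changing the action at any of them therefore changes at least one column, so only x/Hi/L/T itself gives this row.

1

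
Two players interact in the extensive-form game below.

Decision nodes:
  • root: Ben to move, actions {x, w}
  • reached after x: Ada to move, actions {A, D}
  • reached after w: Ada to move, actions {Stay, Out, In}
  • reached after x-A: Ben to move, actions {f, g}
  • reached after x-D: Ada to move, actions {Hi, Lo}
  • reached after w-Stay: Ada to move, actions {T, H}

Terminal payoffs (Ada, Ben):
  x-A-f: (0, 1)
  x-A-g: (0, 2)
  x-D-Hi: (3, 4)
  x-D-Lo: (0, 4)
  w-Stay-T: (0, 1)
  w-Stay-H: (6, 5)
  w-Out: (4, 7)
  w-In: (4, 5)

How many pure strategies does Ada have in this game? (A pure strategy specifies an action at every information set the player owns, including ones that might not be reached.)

Ada owns the node after x with actions {A, D} — two choices.
Ada owns the node after w with actions {Stay, Out, In} — three choices.
Ada owns the node after x-D with actions {Hi, Lo} — two choices.
Ada owns the node after w-Stay with actions {T, H} — two choices.
A pure strategy fixes one action at each information set independently, so the count is the product 2 × 3 × 2 × 2 = 24.
(For reference, Ben has 4 pure strategies, giving a 24×4 normal-form matrix.)

24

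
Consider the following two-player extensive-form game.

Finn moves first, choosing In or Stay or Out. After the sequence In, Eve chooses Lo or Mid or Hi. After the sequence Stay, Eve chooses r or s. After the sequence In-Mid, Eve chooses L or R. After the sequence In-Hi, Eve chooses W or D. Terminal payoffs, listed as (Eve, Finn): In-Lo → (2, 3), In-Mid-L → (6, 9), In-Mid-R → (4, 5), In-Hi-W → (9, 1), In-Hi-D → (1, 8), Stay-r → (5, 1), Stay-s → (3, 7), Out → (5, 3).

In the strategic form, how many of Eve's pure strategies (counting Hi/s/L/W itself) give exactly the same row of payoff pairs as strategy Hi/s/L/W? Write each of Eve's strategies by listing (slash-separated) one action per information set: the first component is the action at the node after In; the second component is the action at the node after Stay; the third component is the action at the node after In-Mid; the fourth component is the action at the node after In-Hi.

2

Row for Hi/s/L/W (columns In, Stay, Out): (9,1) (3,7) (5,3).
Under Hi/s/L/W, Eve's choice at the node after In-Mid can never be reached regardless of what Finn does, so varying those choices leaves every outcome unchanged.
Holding the reachable choices fixed and varying the unreachable one freely already gives 2 equivalent strategies.
No other strategy reproduces this row, so those 2 are the full class: Hi/s/L/W, Hi/s/R/W.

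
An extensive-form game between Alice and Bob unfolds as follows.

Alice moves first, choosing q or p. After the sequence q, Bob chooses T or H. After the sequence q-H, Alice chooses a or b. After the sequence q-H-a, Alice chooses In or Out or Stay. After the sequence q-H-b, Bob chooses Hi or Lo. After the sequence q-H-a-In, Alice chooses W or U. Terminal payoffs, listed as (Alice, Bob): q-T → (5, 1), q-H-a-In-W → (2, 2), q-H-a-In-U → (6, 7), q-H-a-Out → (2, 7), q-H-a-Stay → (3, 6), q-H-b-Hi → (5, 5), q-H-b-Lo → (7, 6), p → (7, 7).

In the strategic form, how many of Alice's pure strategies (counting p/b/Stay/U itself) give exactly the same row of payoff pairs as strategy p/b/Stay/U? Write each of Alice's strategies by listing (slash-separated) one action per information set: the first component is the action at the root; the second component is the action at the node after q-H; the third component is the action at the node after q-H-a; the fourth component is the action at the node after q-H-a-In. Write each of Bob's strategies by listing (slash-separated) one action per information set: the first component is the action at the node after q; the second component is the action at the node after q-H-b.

12

Row for p/b/Stay/U (columns T/Hi, T/Lo, H/Hi, H/Lo): (7,7) (7,7) (7,7) (7,7).
Under p/b/Stay/U, Alice's choice at the node after q-H and at the node after q-H-a and at the node after q-H-a-In can never be reached regardless of what Bob does, so varying those choices leaves every outcome unchanged.
Holding the reachable choices fixed and varying the unreachable ones freely already gives 2 × 3 × 2 = 12 equivalent strategies.
No other strategy reproduces this row, so those 12 are the full class: p/a/In/W, p/a/In/U, p/a/Out/W, p/a/Out/U, p/a/Stay/W, p/a/Stay/U, p/b/In/W, p/b/In/U, p/b/Out/W, p/b/Out/U, p/b/Stay/W, p/b/Stay/U.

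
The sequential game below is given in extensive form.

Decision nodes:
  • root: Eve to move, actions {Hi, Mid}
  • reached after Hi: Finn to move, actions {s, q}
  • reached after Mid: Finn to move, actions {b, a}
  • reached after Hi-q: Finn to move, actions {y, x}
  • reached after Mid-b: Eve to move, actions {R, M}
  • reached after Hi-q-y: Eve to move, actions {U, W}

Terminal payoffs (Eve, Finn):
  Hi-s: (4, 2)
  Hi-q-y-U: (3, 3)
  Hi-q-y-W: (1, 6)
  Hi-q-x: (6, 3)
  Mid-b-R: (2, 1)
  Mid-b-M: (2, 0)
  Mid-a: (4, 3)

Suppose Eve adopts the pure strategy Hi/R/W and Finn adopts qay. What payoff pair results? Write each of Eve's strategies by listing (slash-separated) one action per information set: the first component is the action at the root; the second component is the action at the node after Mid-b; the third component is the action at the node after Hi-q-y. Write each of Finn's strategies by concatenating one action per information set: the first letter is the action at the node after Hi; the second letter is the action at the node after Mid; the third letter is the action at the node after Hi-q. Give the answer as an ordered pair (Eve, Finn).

Trace the play path from the root:
  Eve plays Hi
  Finn plays q at [Hi]
  Finn plays y at [Hi-q]
  Eve plays W at [Hi-q-y]
→ terminal payoff (1, 6).
(Eve's choice at the node after Mid-b is never reached on this path, so it doesn't affect the outcome.)

(1, 6)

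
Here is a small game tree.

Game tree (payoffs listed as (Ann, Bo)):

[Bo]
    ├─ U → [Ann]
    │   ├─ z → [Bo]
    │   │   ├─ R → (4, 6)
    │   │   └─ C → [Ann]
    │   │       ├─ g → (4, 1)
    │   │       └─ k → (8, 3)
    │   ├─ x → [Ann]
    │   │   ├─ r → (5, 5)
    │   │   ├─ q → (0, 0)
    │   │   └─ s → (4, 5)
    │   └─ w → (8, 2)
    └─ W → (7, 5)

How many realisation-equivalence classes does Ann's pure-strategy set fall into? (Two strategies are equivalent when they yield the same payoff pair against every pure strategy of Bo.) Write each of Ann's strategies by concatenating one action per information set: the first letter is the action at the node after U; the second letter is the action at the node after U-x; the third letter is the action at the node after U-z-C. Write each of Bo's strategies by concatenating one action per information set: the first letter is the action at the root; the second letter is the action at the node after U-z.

6

Ann has 18 pure strategies: zrg, zrk, zqg, zqk, zsg, zsk, xrg, xrk, xqg, xqk, xsg, xsk, wrg, wrk, wqg, wqk, wsg, wsk. Columns: UR, UC, WR, WC.
{zrg, zqg, zsg} → row (4,6) (4,1) (7,5) (7,5)
{zrk, zqk, zsk} → row (4,6) (8,3) (7,5) (7,5)
{xrg, xrk} → row (5,5) (5,5) (7,5) (7,5)
{xqg, xqk} → row (0,0) (0,0) (7,5) (7,5)
{xsg, xsk} → row (4,5) (4,5) (7,5) (7,5)
{wrg, wrk, wqg, wqk, wsg, wsk} → row (8,2) (8,2) (7,5) (7,5)
That's 6 distinct rows out of 18 strategies.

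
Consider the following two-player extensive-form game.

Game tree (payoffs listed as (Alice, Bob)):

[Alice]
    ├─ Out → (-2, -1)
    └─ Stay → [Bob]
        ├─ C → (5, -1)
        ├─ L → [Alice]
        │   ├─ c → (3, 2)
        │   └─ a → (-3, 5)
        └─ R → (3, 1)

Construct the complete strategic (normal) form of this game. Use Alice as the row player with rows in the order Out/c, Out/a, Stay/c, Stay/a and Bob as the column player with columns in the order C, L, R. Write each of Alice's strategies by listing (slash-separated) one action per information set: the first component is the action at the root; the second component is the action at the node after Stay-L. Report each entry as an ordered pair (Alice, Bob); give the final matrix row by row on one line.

Out/c: (-2,-1) (-2,-1) (-2,-1) | Out/a: (-2,-1) (-2,-1) (-2,-1) | Stay/c: (5,-1) (3,2) (3,1) | Stay/a: (5,-1) (-3,5) (3,1)

              C        L        R
 Out/c  (-2,-1)  (-2,-1)  (-2,-1)
 Out/a  (-2,-1)  (-2,-1)  (-2,-1)
Stay/c   (5,-1)    (3,2)    (3,1)
Stay/a   (5,-1)   (-3,5)    (3,1)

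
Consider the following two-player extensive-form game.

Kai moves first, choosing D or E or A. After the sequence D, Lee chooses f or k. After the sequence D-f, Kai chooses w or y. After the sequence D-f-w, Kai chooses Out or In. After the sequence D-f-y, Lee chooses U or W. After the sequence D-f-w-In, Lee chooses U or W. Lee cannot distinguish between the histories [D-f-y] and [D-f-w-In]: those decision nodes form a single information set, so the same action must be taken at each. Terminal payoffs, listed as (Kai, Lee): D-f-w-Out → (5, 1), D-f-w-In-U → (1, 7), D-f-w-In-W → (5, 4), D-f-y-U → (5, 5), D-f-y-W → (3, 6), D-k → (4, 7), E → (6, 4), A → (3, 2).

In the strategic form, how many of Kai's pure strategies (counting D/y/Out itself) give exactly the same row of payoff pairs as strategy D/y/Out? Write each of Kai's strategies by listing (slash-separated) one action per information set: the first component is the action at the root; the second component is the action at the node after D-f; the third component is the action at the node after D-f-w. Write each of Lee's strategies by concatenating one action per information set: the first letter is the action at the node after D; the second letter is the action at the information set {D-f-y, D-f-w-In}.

Row for D/y/Out (columns fU, fW, kU, kW): (5,5) (3,6) (4,7) (4,7).
Under D/y/Out, Kai's choice at the node after D-f-w can never be reached regardless of what Lee does, so varying those choices leaves every outcome unchanged.
Holding the reachable choices fixed and varying the unreachable one freely already gives 2 equivalent strategies.
No other strategy reproduces this row, so those 2 are the full class: D/y/Out, D/y/In.

2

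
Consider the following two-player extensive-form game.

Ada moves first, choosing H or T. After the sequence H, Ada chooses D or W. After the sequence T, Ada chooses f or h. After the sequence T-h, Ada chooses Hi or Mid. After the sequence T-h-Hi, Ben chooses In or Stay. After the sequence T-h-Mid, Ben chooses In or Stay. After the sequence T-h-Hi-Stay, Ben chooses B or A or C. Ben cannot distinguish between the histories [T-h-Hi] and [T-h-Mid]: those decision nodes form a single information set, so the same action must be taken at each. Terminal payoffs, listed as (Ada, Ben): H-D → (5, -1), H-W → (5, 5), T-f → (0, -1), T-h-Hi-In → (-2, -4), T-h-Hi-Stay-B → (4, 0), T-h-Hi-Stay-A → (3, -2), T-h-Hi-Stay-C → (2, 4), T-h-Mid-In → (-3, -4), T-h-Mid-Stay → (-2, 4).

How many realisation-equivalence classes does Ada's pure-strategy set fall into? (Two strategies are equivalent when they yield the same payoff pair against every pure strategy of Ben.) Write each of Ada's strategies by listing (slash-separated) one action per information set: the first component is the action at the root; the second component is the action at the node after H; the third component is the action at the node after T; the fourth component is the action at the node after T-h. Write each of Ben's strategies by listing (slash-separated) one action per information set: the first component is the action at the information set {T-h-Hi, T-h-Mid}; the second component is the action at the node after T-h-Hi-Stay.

Ada has 16 pure strategies: H/D/f/Hi, H/D/f/Mid, H/D/h/Hi, H/D/h/Mid, H/W/f/Hi, H/W/f/Mid, H/W/h/Hi, H/W/h/Mid, T/D/f/Hi, T/D/f/Mid, T/D/h/Hi, T/D/h/Mid, T/W/f/Hi, T/W/f/Mid, T/W/h/Hi, T/W/h/Mid. Columns: In/B, In/A, In/C, Stay/B, Stay/A, Stay/C.
{H/D/f/Hi, H/D/f/Mid, H/D/h/Hi, H/D/h/Mid} → row (5,-1) (5,-1) (5,-1) (5,-1) (5,-1) (5,-1)
{H/W/f/Hi, H/W/f/Mid, H/W/h/Hi, H/W/h/Mid} → row (5,5) (5,5) (5,5) (5,5) (5,5) (5,5)
{T/D/f/Hi, T/D/f/Mid, T/W/f/Hi, T/W/f/Mid} → row (0,-1) (0,-1) (0,-1) (0,-1) (0,-1) (0,-1)
{T/D/h/Hi, T/W/h/Hi} → row (-2,-4) (-2,-4) (-2,-4) (4,0) (3,-2) (2,4)
{T/D/h/Mid, T/W/h/Mid} → row (-3,-4) (-3,-4) (-3,-4) (-2,4) (-2,4) (-2,4)
That's 5 distinct rows out of 16 strategies.

5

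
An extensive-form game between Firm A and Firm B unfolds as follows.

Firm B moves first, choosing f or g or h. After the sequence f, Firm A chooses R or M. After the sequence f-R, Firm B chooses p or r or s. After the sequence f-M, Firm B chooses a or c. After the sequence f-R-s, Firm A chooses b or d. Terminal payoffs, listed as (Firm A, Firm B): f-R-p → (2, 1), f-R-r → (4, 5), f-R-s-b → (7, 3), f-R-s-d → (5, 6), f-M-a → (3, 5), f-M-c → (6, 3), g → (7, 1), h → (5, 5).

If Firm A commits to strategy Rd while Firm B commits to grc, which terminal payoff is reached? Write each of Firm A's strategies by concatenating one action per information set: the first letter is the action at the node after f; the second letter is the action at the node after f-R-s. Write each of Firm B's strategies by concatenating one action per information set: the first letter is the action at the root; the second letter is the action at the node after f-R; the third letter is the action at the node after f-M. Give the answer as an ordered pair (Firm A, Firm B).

Trace the play path from the root:
  Firm B plays g
→ terminal payoff (7, 1).
(Firm A's choice at the node after f is never reached on this path, so it doesn't affect the outcome.)

(7, 1)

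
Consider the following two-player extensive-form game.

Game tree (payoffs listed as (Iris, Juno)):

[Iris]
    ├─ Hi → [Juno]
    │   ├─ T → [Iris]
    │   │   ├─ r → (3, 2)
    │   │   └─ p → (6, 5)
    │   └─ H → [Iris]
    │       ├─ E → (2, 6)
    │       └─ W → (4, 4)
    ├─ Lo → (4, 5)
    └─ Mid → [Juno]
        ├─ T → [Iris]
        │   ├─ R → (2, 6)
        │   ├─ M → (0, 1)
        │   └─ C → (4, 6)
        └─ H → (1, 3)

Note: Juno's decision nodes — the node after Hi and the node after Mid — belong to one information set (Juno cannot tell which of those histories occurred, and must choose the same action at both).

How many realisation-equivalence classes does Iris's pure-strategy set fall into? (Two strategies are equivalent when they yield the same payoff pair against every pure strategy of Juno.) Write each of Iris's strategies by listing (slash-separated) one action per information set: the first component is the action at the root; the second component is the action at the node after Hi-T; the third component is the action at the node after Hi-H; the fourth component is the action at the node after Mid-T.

Iris has 36 pure strategies: Hi/r/E/R, Hi/r/E/M, Hi/r/E/C, Hi/r/W/R, Hi/r/W/M, Hi/r/W/C, Hi/p/E/R, Hi/p/E/M, Hi/p/E/C, Hi/p/W/R, Hi/p/W/M, Hi/p/W/C, Lo/r/E/R, Lo/r/E/M, Lo/r/E/C, Lo/r/W/R, Lo/r/W/M, Lo/r/W/C, Lo/p/E/R, Lo/p/E/M, Lo/p/E/C, Lo/p/W/R, Lo/p/W/M, Lo/p/W/C, Mid/r/E/R, Mid/r/E/M, Mid/r/E/C, Mid/r/W/R, Mid/r/W/M, Mid/r/W/C, Mid/p/E/R, Mid/p/E/M, Mid/p/E/C, Mid/p/W/R, Mid/p/W/M, Mid/p/W/C. Columns: T, H.
{Hi/r/E/R, Hi/r/E/M, Hi/r/E/C} → row (3,2) (2,6)
{Hi/r/W/R, Hi/r/W/M, Hi/r/W/C} → row (3,2) (4,4)
{Hi/p/E/R, Hi/p/E/M, Hi/p/E/C} → row (6,5) (2,6)
{Hi/p/W/R, Hi/p/W/M, Hi/p/W/C} → row (6,5) (4,4)
{Lo/r/E/R, Lo/r/E/M, Lo/r/E/C, Lo/r/W/R, Lo/r/W/M, Lo/r/W/C, Lo/p/E/R, Lo/p/E/M, Lo/p/E/C, Lo/p/W/R, Lo/p/W/M, Lo/p/W/C} → row (4,5) (4,5)
{Mid/r/E/R, Mid/r/W/R, Mid/p/E/R, Mid/p/W/R} → row (2,6) (1,3)
{Mid/r/E/M, Mid/r/W/M, Mid/p/E/M, Mid/p/W/M} → row (0,1) (1,3)
{Mid/r/E/C, Mid/r/W/C, Mid/p/E/C, Mid/p/W/C} → row (4,6) (1,3)
That's 8 distinct rows out of 36 strategies.

8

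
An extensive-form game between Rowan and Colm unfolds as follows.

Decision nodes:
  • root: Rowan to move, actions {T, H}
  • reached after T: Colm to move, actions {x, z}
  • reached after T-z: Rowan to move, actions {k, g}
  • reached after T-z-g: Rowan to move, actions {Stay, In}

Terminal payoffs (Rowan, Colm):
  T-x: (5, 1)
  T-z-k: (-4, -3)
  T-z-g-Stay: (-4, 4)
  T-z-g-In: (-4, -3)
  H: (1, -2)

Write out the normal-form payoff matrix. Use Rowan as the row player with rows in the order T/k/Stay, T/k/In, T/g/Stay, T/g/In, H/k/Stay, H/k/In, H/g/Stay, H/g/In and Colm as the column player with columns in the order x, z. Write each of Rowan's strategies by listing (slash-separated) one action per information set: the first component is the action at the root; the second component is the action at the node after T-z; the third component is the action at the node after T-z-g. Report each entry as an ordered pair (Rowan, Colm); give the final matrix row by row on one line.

T/k/Stay: (5,1) (-4,-3) | T/k/In: (5,1) (-4,-3) | T/g/Stay: (5,1) (-4,4) | T/g/In: (5,1) (-4,-3) | H/k/Stay: (1,-2) (1,-2) | H/k/In: (1,-2) (1,-2) | H/g/Stay: (1,-2) (1,-2) | H/g/In: (1,-2) (1,-2)

Row T/k/Stay: x→(5,1), z→(-4,-3)
Row T/k/In: x→(5,1), z→(-4,-3)
Row T/g/Stay: x→(5,1), z→(-4,4)
Row T/g/In: x→(5,1), z→(-4,-3)
Row H/k/Stay: x→(1,-2), z→(1,-2)
Row H/k/In: x→(1,-2), z→(1,-2)
Row H/g/Stay: x→(1,-2), z→(1,-2)
Row H/g/In: x→(1,-2), z→(1,-2)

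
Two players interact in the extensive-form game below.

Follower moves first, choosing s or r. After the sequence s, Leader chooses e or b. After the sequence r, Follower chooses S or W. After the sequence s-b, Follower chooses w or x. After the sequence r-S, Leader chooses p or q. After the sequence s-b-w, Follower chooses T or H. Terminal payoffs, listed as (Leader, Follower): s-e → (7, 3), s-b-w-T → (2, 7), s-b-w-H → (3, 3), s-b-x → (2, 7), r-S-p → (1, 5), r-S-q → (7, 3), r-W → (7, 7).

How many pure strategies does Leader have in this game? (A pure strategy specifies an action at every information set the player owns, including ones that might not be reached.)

Leader owns the node after s with actions {e, b} — two choices.
Leader owns the node after r-S with actions {p, q} — two choices.
A pure strategy fixes one action at each information set independently, so the count is the product 2 × 2 = 4.

4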